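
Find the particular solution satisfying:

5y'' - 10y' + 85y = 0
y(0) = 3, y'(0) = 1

General solution: y = e^x(C₁cos(4x) + C₂sin(4x))
Complex roots r = 1 ± 4i
Applying ICs: C₁ = 3, C₂ = -1/2
Particular solution: y = e^x(3cos(4x) - (1/2)sin(4x))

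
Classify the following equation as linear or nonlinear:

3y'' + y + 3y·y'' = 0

Nonlinear (y·y'' term)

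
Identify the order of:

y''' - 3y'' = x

The order is 3 (highest derivative is of order 3).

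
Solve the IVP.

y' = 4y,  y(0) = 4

General solution: y = Ce^(4x)
Applying IC y(0) = 4:
Particular solution: y = 4e^(4x)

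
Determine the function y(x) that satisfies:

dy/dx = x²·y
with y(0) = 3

General solution: y = Ce^(x³/3)
Applying IC y(0) = 3:
Particular solution: y = 3e^(x³/3)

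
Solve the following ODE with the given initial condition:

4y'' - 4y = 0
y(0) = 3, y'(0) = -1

General solution: y = C₁e^x + C₂e^(-x)
Applying ICs: C₁ = 1, C₂ = 2
Particular solution: y = e^x + 2e^(-x)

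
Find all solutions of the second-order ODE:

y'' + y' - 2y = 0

Characteristic equation: r² + r - 2 = 0
Roots: r = 1, -2 (distinct real)
General solution: y = C₁e^x + C₂e^(-2x)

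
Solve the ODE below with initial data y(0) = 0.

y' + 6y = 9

General solution: y = 3/2 + Ce^(-6x)
Applying y(0) = 0: C = 0 - 3/2 = -3/2
Particular solution: y = 3/2 - (3/2)e^(-6x)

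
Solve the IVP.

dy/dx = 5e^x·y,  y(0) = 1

General solution: y = Ce^(5e^x)
Applying IC y(0) = 1:
Particular solution: y = e^(5(e^x - 1))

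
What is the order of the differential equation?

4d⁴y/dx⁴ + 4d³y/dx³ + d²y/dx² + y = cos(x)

The order is 4 (highest derivative is of order 4).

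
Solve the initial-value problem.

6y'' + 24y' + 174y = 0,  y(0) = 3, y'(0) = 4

General solution: y = e^(-2x)(C₁cos(5x) + C₂sin(5x))
Complex roots r = -2 ± 5i
Applying ICs: C₁ = 3, C₂ = 2
Particular solution: y = e^(-2x)(3cos(5x) + 2sin(5x))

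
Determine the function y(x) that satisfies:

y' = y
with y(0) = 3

General solution: y = Ce^x
Applying IC y(0) = 3:
Particular solution: y = 3e^x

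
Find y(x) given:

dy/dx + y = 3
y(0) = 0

General solution: y = 3 + Ce^(-x)
Applying y(0) = 0: C = 0 - 3 = -3
Particular solution: y = 3 - 3e^(-x)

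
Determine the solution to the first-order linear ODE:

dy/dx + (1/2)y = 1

Using integrating factor method:

General solution: y = 2 + Ce^(-x/2)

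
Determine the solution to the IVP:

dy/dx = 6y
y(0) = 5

General solution: y = Ce^(6x)
Applying IC y(0) = 5:
Particular solution: y = 5e^(6x)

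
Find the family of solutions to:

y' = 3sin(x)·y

Separating variables and integrating:
ln|y| = -3cos(x) + C

General solution: y = Ce^(-3cos(x))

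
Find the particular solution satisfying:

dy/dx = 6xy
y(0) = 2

General solution: y = Ce^(3x²)
Applying IC y(0) = 2:
Particular solution: y = 2e^(3x²)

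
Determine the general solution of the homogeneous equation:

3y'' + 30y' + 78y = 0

Characteristic equation: 3r² + 30r + 78 = 0
Divide by 3: r² + 10r + 26 = 0
Roots: r = -5 ± i (complex conjugates)
General solution: y = e^(-5x)(C₁cos(x) + C₂sin(x))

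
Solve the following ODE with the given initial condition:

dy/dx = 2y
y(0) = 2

General solution: y = Ce^(2x)
Applying IC y(0) = 2:
Particular solution: y = 2e^(2x)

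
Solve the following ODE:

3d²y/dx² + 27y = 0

Characteristic equation: 3r² + 27 = 0
Divide by 3: r² + 9 = 0
Roots: r = ±3i (complex conjugates)
General solution: y = C₁cos(3x) + C₂sin(3x)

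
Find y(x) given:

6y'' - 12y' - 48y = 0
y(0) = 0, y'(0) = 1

General solution: y = C₁e^(4x) + C₂e^(-2x)
Applying ICs: C₁ = 1/6, C₂ = -1/6
Particular solution: y = (1/6)e^(4x) - (1/6)e^(-2x)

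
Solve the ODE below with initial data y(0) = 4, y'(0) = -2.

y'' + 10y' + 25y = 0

General solution: y = (C₁ + C₂x)e^(-5x)
Repeated root r = -5
Applying ICs: C₁ = 4, C₂ = 18
Particular solution: y = (4 + 18x)e^(-5x)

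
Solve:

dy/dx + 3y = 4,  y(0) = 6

General solution: y = 4/3 + Ce^(-3x)
Applying y(0) = 6: C = 6 - 4/3 = 14/3
Particular solution: y = 4/3 + (14/3)e^(-3x)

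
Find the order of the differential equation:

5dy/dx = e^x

The order is 1 (highest derivative is of order 1).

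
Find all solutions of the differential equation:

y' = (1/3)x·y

Separating variables and integrating:
ln|y| = x^2/6 + C

General solution: y = Ce^(x^2/6)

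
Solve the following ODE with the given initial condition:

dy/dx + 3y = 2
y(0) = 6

General solution: y = 2/3 + Ce^(-3x)
Applying y(0) = 6: C = 6 - 2/3 = 16/3
Particular solution: y = 2/3 + (16/3)e^(-3x)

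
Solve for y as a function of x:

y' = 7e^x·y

Separating variables and integrating:
ln|y| = 7e^x + C

General solution: y = Ce^(7e^x)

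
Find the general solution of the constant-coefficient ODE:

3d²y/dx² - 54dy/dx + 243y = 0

Characteristic equation: 3r² - 54r + 243 = 0
Divide by 3: r² - 18r + 81 = 0
Factored: (r - 9)² = 0
Repeated root: r = 9
General solution: y = (C₁ + C₂x)e^(9x)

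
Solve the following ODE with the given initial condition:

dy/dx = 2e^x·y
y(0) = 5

General solution: y = Ce^(2e^x)
Applying IC y(0) = 5:
Particular solution: y = 5e^(2(e^x - 1))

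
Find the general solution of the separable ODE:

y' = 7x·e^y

Separating variables and integrating:
-e^(-y) = 7x²/2 + C

General solution: y = -ln(C - 7x²/2)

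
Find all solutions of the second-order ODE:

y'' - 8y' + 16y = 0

Characteristic equation: r² - 8r + 16 = 0
Factored: (r - 4)² = 0
Repeated root: r = 4
General solution: y = (C₁ + C₂x)e^(4x)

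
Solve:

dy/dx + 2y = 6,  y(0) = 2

General solution: y = 3 + Ce^(-2x)
Applying y(0) = 2: C = 2 - 3 = -1
Particular solution: y = 3 - e^(-2x)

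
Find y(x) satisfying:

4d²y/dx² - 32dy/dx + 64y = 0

Characteristic equation: 4r² - 32r + 64 = 0
Divide by 4: r² - 8r + 16 = 0
Factored: (r - 4)² = 0
Repeated root: r = 4
General solution: y = (C₁ + C₂x)e^(4x)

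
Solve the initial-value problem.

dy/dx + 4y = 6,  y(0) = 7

General solution: y = 3/2 + Ce^(-4x)
Applying y(0) = 7: C = 7 - 3/2 = 11/2
Particular solution: y = 3/2 + (11/2)e^(-4x)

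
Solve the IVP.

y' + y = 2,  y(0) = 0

General solution: y = 2 + Ce^(-x)
Applying y(0) = 0: C = 0 - 2 = -2
Particular solution: y = 2 - 2e^(-x)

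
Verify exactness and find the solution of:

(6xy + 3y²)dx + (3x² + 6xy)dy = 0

Verify exactness: ∂M/∂y = ∂N/∂x ✓
Find F(x,y) such that ∂F/∂x = M, ∂F/∂y = N
Solution: 3x²y + 3xy² = C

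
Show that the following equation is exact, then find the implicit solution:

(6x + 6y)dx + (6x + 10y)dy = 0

Verify exactness: ∂M/∂y = ∂N/∂x ✓
Find F(x,y) such that ∂F/∂x = M, ∂F/∂y = N
Solution: 3x² + 6xy + 5y² = C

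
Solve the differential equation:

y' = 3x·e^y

Separating variables and integrating:
-e^(-y) = 3x²/2 + C

General solution: y = -ln(C - 3x²/2)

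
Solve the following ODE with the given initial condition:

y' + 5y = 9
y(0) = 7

General solution: y = 9/5 + Ce^(-5x)
Applying y(0) = 7: C = 7 - 9/5 = 26/5
Particular solution: y = 9/5 + (26/5)e^(-5x)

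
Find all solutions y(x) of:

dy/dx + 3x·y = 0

Using integrating factor method:

General solution: y = Ce^(-3x^2/2)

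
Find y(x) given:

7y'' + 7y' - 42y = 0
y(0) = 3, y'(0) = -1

General solution: y = C₁e^(2x) + C₂e^(-3x)
Applying ICs: C₁ = 8/5, C₂ = 7/5
Particular solution: y = (8/5)e^(2x) + (7/5)e^(-3x)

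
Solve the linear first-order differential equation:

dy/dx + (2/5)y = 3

Using integrating factor method:

General solution: y = 15/2 + Ce^(-2x/5)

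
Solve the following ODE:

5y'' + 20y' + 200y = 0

Characteristic equation: 5r² + 20r + 200 = 0
Divide by 5: r² + 4r + 40 = 0
Roots: r = -2 ± 6i (complex conjugates)
General solution: y = e^(-2x)(C₁cos(6x) + C₂sin(6x))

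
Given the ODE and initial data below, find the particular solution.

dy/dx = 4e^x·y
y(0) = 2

General solution: y = Ce^(4e^x)
Applying IC y(0) = 2:
Particular solution: y = 2e^(4(e^x - 1))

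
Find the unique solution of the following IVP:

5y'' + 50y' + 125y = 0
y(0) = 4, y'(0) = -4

General solution: y = (C₁ + C₂x)e^(-5x)
Repeated root r = -5
Applying ICs: C₁ = 4, C₂ = 16
Particular solution: y = (4 + 16x)e^(-5x)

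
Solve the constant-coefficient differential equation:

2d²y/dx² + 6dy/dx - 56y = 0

Characteristic equation: 2r² + 6r - 56 = 0
Divide by 2: r² + 3r - 28 = 0
Roots: r = 4, -7 (distinct real)
General solution: y = C₁e^(4x) + C₂e^(-7x)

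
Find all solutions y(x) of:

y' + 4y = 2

Using integrating factor method:

General solution: y = 1/2 + Ce^(-4x)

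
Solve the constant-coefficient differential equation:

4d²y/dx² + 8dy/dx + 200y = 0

Characteristic equation: 4r² + 8r + 200 = 0
Divide by 4: r² + 2r + 50 = 0
Roots: r = -1 ± 7i (complex conjugates)
General solution: y = e^(-x)(C₁cos(7x) + C₂sin(7x))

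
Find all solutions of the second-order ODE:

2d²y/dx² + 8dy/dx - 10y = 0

Characteristic equation: 2r² + 8r - 10 = 0
Divide by 2: r² + 4r - 5 = 0
Roots: r = 1, -5 (distinct real)
General solution: y = C₁e^x + C₂e^(-5x)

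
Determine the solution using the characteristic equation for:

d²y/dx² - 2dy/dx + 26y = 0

Characteristic equation: r² - 2r + 26 = 0
Roots: r = 1 ± 5i (complex conjugates)
General solution: y = e^x(C₁cos(5x) + C₂sin(5x))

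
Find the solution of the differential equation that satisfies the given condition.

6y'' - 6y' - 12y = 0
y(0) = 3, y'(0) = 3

General solution: y = C₁e^(2x) + C₂e^(-x)
Applying ICs: C₁ = 2, C₂ = 1
Particular solution: y = 2e^(2x) + e^(-x)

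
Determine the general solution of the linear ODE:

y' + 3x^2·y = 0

Using integrating factor method:

General solution: y = Ce^(-x^3)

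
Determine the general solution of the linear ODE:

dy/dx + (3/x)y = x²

Using integrating factor method:

General solution: y = (1/6)x^3 + Cx^(-3)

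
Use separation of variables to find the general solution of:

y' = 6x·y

Separating variables and integrating:
ln|y| = 3x^2 + C

General solution: y = Ce^(3x^2)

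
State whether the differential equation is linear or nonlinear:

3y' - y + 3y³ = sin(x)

Nonlinear (y³ term)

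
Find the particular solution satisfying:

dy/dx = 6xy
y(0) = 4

General solution: y = Ce^(3x²)
Applying IC y(0) = 4:
Particular solution: y = 4e^(3x²)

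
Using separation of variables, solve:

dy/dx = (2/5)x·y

Separating variables and integrating:
ln|y| = x^2/5 + C

General solution: y = Ce^(x^2/5)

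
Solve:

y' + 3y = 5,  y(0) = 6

General solution: y = 5/3 + Ce^(-3x)
Applying y(0) = 6: C = 6 - 5/3 = 13/3
Particular solution: y = 5/3 + (13/3)e^(-3x)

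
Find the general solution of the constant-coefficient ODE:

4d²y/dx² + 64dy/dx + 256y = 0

Characteristic equation: 4r² + 64r + 256 = 0
Divide by 4: r² + 16r + 64 = 0
Factored: (r + 8)² = 0
Repeated root: r = -8
General solution: y = (C₁ + C₂x)e^(-8x)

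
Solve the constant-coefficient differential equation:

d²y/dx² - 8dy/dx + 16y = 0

Characteristic equation: r² - 8r + 16 = 0
Factored: (r - 4)² = 0
Repeated root: r = 4
General solution: y = (C₁ + C₂x)e^(4x)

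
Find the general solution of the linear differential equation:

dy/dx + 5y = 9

Using integrating factor method:

General solution: y = 9/5 + Ce^(-5x)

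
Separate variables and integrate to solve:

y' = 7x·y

Separating variables and integrating:
ln|y| = 7x^2/2 + C

General solution: y = Ce^(7x^2/2)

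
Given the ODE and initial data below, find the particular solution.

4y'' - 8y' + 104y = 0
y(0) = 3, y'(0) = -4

General solution: y = e^x(C₁cos(5x) + C₂sin(5x))
Complex roots r = 1 ± 5i
Applying ICs: C₁ = 3, C₂ = -7/5
Particular solution: y = e^x(3cos(5x) - (7/5)sin(5x))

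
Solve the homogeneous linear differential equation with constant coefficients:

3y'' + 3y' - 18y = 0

Characteristic equation: 3r² + 3r - 18 = 0
Divide by 3: r² + r - 6 = 0
Roots: r = 2, -3 (distinct real)
General solution: y = C₁e^(2x) + C₂e^(-3x)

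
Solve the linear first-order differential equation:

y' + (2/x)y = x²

Using integrating factor method:

General solution: y = (1/5)x^3 + Cx^(-2)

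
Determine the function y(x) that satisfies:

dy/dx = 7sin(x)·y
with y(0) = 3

General solution: y = Ce^(-7cos(x))
Applying IC y(0) = 3:
Particular solution: y = 3e^(7(1-cos(x)))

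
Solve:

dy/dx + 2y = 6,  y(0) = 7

General solution: y = 3 + Ce^(-2x)
Applying y(0) = 7: C = 7 - 3 = 4
Particular solution: y = 3 + 4e^(-2x)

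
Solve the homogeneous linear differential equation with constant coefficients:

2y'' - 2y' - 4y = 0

Characteristic equation: 2r² - 2r - 4 = 0
Divide by 2: r² - r - 2 = 0
Roots: r = 2, -1 (distinct real)
General solution: y = C₁e^(2x) + C₂e^(-x)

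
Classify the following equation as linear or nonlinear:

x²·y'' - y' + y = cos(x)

Linear (y and its derivatives appear to the first power only, no products of y terms)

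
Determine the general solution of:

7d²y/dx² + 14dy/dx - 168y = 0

Characteristic equation: 7r² + 14r - 168 = 0
Divide by 7: r² + 2r - 24 = 0
Roots: r = 4, -6 (distinct real)
General solution: y = C₁e^(4x) + C₂e^(-6x)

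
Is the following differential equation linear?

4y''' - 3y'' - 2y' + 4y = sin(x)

Yes. Linear (y and its derivatives appear to the first power only, no products of y terms)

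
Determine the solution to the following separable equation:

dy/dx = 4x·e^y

Separating variables and integrating:
-e^(-y) = 2x² + C

General solution: y = -ln(C - 2x²)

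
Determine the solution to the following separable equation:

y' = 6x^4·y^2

Separating variables and integrating:
-1/y = 6x^5/5 + C

General solution: y^-1 = (-6/5)x^5 + C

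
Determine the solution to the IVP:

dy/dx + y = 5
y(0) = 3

General solution: y = 5 + Ce^(-x)
Applying y(0) = 3: C = 3 - 5 = -2
Particular solution: y = 5 - 2e^(-x)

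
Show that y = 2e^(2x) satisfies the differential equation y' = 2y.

Verification:
y = 2e^(2x)
y' = 4e^(2x)
2y = 4e^(2x)
y' = 2y ✓

Yes, it is a solution.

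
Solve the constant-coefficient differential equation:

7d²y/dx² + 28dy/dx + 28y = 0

Characteristic equation: 7r² + 28r + 28 = 0
Divide by 7: r² + 4r + 4 = 0
Factored: (r + 2)² = 0
Repeated root: r = -2
General solution: y = (C₁ + C₂x)e^(-2x)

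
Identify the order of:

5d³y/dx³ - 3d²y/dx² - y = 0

The order is 3 (highest derivative is of order 3).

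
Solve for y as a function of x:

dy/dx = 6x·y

Separating variables and integrating:
ln|y| = 3x^2 + C

General solution: y = Ce^(3x^2)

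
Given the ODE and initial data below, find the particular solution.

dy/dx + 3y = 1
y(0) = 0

General solution: y = 1/3 + Ce^(-3x)
Applying y(0) = 0: C = 0 - 1/3 = -1/3
Particular solution: y = 1/3 - (1/3)e^(-3x)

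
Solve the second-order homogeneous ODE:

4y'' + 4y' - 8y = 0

Characteristic equation: 4r² + 4r - 8 = 0
Divide by 4: r² + r - 2 = 0
Roots: r = 1, -2 (distinct real)
General solution: y = C₁e^x + C₂e^(-2x)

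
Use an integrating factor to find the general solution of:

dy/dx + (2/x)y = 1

Using integrating factor method:

General solution: y = (1/3)x + Cx^(-2)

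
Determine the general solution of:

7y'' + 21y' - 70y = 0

Characteristic equation: 7r² + 21r - 70 = 0
Divide by 7: r² + 3r - 10 = 0
Roots: r = 2, -5 (distinct real)
General solution: y = C₁e^(2x) + C₂e^(-5x)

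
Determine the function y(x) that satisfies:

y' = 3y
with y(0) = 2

General solution: y = Ce^(3x)
Applying IC y(0) = 2:
Particular solution: y = 2e^(3x)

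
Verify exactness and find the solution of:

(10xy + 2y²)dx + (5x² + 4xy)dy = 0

Verify exactness: ∂M/∂y = ∂N/∂x ✓
Find F(x,y) such that ∂F/∂x = M, ∂F/∂y = N
Solution: 5x²y + 2xy² = C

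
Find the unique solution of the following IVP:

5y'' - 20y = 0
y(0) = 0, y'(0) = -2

General solution: y = C₁e^(2x) + C₂e^(-2x)
Applying ICs: C₁ = -1/2, C₂ = 1/2
Particular solution: y = -(1/2)e^(2x) + (1/2)e^(-2x)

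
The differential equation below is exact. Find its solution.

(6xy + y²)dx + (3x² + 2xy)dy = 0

Verify exactness: ∂M/∂y = ∂N/∂x ✓
Find F(x,y) such that ∂F/∂x = M, ∂F/∂y = N
Solution: 3x²y + xy² = C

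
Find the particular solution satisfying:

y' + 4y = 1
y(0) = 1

General solution: y = 1/4 + Ce^(-4x)
Applying y(0) = 1: C = 1 - 1/4 = 3/4
Particular solution: y = 1/4 + (3/4)e^(-4x)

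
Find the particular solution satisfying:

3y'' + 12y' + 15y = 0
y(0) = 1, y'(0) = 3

General solution: y = e^(-2x)(C₁cos(x) + C₂sin(x))
Complex roots r = -2 ± i
Applying ICs: C₁ = 1, C₂ = 5
Particular solution: y = e^(-2x)(cos(x) + 5sin(x))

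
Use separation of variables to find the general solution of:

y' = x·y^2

Separating variables and integrating:
-1/y = x^2/2 + C

General solution: y^-1 = (-1/2)x^2 + C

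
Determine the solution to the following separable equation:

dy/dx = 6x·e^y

Separating variables and integrating:
-e^(-y) = 3x² + C

General solution: y = -ln(C - 3x²)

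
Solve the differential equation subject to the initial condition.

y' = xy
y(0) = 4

General solution: y = Ce^(x²/2)
Applying IC y(0) = 4:
Particular solution: y = 4e^(x²/2)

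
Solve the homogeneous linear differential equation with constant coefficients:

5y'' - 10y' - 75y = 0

Characteristic equation: 5r² - 10r - 75 = 0
Divide by 5: r² - 2r - 15 = 0
Roots: r = 5, -3 (distinct real)
General solution: y = C₁e^(5x) + C₂e^(-3x)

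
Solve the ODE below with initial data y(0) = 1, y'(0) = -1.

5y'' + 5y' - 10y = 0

General solution: y = C₁e^x + C₂e^(-2x)
Applying ICs: C₁ = 1/3, C₂ = 2/3
Particular solution: y = (1/3)e^x + (2/3)e^(-2x)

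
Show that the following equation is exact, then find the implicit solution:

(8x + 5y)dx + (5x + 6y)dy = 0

Verify exactness: ∂M/∂y = ∂N/∂x ✓
Find F(x,y) such that ∂F/∂x = M, ∂F/∂y = N
Solution: 4x² + 5xy + 3y² = C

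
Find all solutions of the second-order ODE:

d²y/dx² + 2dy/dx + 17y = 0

Characteristic equation: r² + 2r + 17 = 0
Roots: r = -1 ± 4i (complex conjugates)
General solution: y = e^(-x)(C₁cos(4x) + C₂sin(4x))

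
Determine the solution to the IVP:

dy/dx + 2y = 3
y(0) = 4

General solution: y = 3/2 + Ce^(-2x)
Applying y(0) = 4: C = 4 - 3/2 = 5/2
Particular solution: y = 3/2 + (5/2)e^(-2x)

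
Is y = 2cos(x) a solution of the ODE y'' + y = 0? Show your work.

Verification:
y'' = -2cos(x)
y'' + y = 0 ✓

Yes, it is a solution.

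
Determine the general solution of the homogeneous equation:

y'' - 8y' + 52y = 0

Characteristic equation: r² - 8r + 52 = 0
Roots: r = 4 ± 6i (complex conjugates)
General solution: y = e^(4x)(C₁cos(6x) + C₂sin(6x))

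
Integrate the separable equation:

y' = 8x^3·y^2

Separating variables and integrating:
-1/y = 2x^4 + C

General solution: y^-1 = -2x^4 + C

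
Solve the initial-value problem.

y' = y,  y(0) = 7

General solution: y = Ce^x
Applying IC y(0) = 7:
Particular solution: y = 7e^x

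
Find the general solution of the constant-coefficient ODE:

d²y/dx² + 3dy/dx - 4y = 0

Characteristic equation: r² + 3r - 4 = 0
Roots: r = 1, -4 (distinct real)
General solution: y = C₁e^x + C₂e^(-4x)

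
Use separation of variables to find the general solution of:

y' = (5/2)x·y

Separating variables and integrating:
ln|y| = 5x^2/4 + C

General solution: y = Ce^(5x^2/4)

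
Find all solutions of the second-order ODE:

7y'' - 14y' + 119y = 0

Characteristic equation: 7r² - 14r + 119 = 0
Divide by 7: r² - 2r + 17 = 0
Roots: r = 1 ± 4i (complex conjugates)
General solution: y = e^x(C₁cos(4x) + C₂sin(4x))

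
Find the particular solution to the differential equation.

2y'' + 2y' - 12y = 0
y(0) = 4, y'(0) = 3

General solution: y = C₁e^(2x) + C₂e^(-3x)
Applying ICs: C₁ = 3, C₂ = 1
Particular solution: y = 3e^(2x) + e^(-3x)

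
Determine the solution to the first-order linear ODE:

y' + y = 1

Using integrating factor method:

General solution: y = 1 + Ce^(-x)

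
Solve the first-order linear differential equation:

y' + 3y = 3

Using integrating factor method:

General solution: y = 1 + Ce^(-3x)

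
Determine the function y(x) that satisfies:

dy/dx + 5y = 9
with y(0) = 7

General solution: y = 9/5 + Ce^(-5x)
Applying y(0) = 7: C = 7 - 9/5 = 26/5
Particular solution: y = 9/5 + (26/5)e^(-5x)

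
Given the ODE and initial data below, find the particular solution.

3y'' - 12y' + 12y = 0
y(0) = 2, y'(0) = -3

General solution: y = (C₁ + C₂x)e^(2x)
Repeated root r = 2
Applying ICs: C₁ = 2, C₂ = -7
Particular solution: y = (2 - 7x)e^(2x)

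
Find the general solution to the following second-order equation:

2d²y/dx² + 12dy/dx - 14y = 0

Characteristic equation: 2r² + 12r - 14 = 0
Divide by 2: r² + 6r - 7 = 0
Roots: r = 1, -7 (distinct real)
General solution: y = C₁e^x + C₂e^(-7x)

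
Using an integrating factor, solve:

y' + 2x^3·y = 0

Using integrating factor method:

General solution: y = Ce^(-x^4/2)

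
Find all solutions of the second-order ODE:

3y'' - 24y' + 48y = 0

Characteristic equation: 3r² - 24r + 48 = 0
Divide by 3: r² - 8r + 16 = 0
Factored: (r - 4)² = 0
Repeated root: r = 4
General solution: y = (C₁ + C₂x)e^(4x)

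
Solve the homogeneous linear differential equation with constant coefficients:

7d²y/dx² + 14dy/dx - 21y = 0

Characteristic equation: 7r² + 14r - 21 = 0
Divide by 7: r² + 2r - 3 = 0
Roots: r = 1, -3 (distinct real)
General solution: y = C₁e^x + C₂e^(-3x)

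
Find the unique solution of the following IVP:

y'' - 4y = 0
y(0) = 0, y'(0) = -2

General solution: y = C₁e^(2x) + C₂e^(-2x)
Applying ICs: C₁ = -1/2, C₂ = 1/2
Particular solution: y = -(1/2)e^(2x) + (1/2)e^(-2x)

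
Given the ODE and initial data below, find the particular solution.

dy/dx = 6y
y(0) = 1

General solution: y = Ce^(6x)
Applying IC y(0) = 1:
Particular solution: y = e^(6x)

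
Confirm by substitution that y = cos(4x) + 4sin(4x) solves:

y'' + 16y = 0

Verification:
y'' = -16cos(4x) - 64sin(4x)
y'' + 16y = 0 ✓

Yes, it is a solution.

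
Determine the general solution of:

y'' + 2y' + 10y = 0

Characteristic equation: r² + 2r + 10 = 0
Roots: r = -1 ± 3i (complex conjugates)
General solution: y = e^(-x)(C₁cos(3x) + C₂sin(3x))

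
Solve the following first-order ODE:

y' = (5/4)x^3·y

Separating variables and integrating:
ln|y| = 5x^4/16 + C

General solution: y = Ce^(5x^4/16)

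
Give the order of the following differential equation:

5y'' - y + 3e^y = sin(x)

The order is 2 (highest derivative is of order 2).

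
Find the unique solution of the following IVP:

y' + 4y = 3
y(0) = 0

General solution: y = 3/4 + Ce^(-4x)
Applying y(0) = 0: C = 0 - 3/4 = -3/4
Particular solution: y = 3/4 - (3/4)e^(-4x)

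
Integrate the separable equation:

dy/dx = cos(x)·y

Separating variables and integrating:
ln|y| = sin(x) + C

General solution: y = Ce^(sin(x))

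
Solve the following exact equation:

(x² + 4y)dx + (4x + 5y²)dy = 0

Verify exactness: ∂M/∂y = ∂N/∂x ✓
Find F(x,y) such that ∂F/∂x = M, ∂F/∂y = N
Solution: x³/3 + 4xy + 5y³/3 = C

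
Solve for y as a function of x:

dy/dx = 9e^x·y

Separating variables and integrating:
ln|y| = 9e^x + C

General solution: y = Ce^(9e^x)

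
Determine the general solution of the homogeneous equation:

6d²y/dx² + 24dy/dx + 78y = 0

Characteristic equation: 6r² + 24r + 78 = 0
Divide by 6: r² + 4r + 13 = 0
Roots: r = -2 ± 3i (complex conjugates)
General solution: y = e^(-2x)(C₁cos(3x) + C₂sin(3x))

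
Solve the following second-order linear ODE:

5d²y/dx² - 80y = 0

Characteristic equation: 5r² - 80 = 0
Divide by 5: r² - 16 = 0
Roots: r = 4, -4 (distinct real)
General solution: y = C₁e^(4x) + C₂e^(-4x)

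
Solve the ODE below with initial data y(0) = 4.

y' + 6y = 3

General solution: y = 1/2 + Ce^(-6x)
Applying y(0) = 4: C = 4 - 1/2 = 7/2
Particular solution: y = 1/2 + (7/2)e^(-6x)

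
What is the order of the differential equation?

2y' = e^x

The order is 1 (highest derivative is of order 1).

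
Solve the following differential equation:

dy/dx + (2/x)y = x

Using integrating factor method:

General solution: y = (1/4)x^2 + Cx^(-2)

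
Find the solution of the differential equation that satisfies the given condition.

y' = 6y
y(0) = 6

General solution: y = Ce^(6x)
Applying IC y(0) = 6:
Particular solution: y = 6e^(6x)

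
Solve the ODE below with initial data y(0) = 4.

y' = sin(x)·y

General solution: y = Ce^(-cos(x))
Applying IC y(0) = 4:
Particular solution: y = 4e^(1-cos(x))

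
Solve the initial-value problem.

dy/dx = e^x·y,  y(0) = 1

General solution: y = Ce^(e^x)
Applying IC y(0) = 1:
Particular solution: y = e^(e^x - 1)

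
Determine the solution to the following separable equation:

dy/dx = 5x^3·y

Separating variables and integrating:
ln|y| = 5x^4/4 + C

General solution: y = Ce^(5x^4/4)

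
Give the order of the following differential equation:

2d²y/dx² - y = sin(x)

The order is 2 (highest derivative is of order 2).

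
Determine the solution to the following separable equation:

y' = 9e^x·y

Separating variables and integrating:
ln|y| = 9e^x + C

General solution: y = Ce^(9e^x)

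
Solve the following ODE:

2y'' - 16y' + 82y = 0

Characteristic equation: 2r² - 16r + 82 = 0
Divide by 2: r² - 8r + 41 = 0
Roots: r = 4 ± 5i (complex conjugates)
General solution: y = e^(4x)(C₁cos(5x) + C₂sin(5x))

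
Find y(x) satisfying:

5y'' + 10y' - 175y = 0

Characteristic equation: 5r² + 10r - 175 = 0
Divide by 5: r² + 2r - 35 = 0
Roots: r = 5, -7 (distinct real)
General solution: y = C₁e^(5x) + C₂e^(-7x)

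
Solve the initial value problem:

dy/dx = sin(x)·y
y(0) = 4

General solution: y = Ce^(-cos(x))
Applying IC y(0) = 4:
Particular solution: y = 4e^(1-cos(x))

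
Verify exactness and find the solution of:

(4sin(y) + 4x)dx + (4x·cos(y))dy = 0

Verify exactness: ∂M/∂y = ∂N/∂x ✓
Find F(x,y) such that ∂F/∂x = M, ∂F/∂y = N
Solution: 4x·sin(y) + 2x² = C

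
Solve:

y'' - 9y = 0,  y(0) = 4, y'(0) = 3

General solution: y = C₁e^(3x) + C₂e^(-3x)
Applying ICs: C₁ = 5/2, C₂ = 3/2
Particular solution: y = (5/2)e^(3x) + (3/2)e^(-3x)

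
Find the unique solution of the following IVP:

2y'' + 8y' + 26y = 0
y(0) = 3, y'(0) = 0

General solution: y = e^(-2x)(C₁cos(3x) + C₂sin(3x))
Complex roots r = -2 ± 3i
Applying ICs: C₁ = 3, C₂ = 2
Particular solution: y = e^(-2x)(3cos(3x) + 2sin(3x))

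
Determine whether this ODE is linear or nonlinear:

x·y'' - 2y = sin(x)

Linear (y and its derivatives appear to the first power only, no products of y terms)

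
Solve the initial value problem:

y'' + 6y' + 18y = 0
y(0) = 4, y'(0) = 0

General solution: y = e^(-3x)(C₁cos(3x) + C₂sin(3x))
Complex roots r = -3 ± 3i
Applying ICs: C₁ = 4, C₂ = 4
Particular solution: y = e^(-3x)(4cos(3x) + 4sin(3x))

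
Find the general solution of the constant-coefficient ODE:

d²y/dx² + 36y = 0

Characteristic equation: r² + 36 = 0
Roots: r = ±6i (complex conjugates)
General solution: y = C₁cos(6x) + C₂sin(6x)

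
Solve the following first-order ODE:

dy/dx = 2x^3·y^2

Separating variables and integrating:
-1/y = x^4/2 + C

General solution: y^-1 = (-1/2)x^4 + C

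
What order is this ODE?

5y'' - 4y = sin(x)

The order is 2 (highest derivative is of order 2).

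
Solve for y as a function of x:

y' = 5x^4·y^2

Separating variables and integrating:
-1/y = x^5 + C

General solution: y^-1 = -x^5 + C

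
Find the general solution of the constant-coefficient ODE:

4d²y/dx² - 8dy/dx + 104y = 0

Characteristic equation: 4r² - 8r + 104 = 0
Divide by 4: r² - 2r + 26 = 0
Roots: r = 1 ± 5i (complex conjugates)
General solution: y = e^x(C₁cos(5x) + C₂sin(5x))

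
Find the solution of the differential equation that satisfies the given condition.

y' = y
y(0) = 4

General solution: y = Ce^x
Applying IC y(0) = 4:
Particular solution: y = 4e^x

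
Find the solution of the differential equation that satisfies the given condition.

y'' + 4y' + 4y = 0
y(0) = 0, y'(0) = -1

General solution: y = (C₁ + C₂x)e^(-2x)
Repeated root r = -2
Applying ICs: C₁ = 0, C₂ = -1
Particular solution: y = -xe^(-2x)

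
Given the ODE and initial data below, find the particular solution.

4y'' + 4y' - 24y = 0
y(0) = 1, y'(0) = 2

General solution: y = C₁e^(2x) + C₂e^(-3x)
Applying ICs: C₁ = 1, C₂ = 0
Particular solution: y = e^(2x)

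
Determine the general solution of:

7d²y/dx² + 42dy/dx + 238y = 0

Characteristic equation: 7r² + 42r + 238 = 0
Divide by 7: r² + 6r + 34 = 0
Roots: r = -3 ± 5i (complex conjugates)
General solution: y = e^(-3x)(C₁cos(5x) + C₂sin(5x))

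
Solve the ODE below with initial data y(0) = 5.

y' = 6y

General solution: y = Ce^(6x)
Applying IC y(0) = 5:
Particular solution: y = 5e^(6x)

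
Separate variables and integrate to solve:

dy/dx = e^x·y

Separating variables and integrating:
ln|y| = e^x + C

General solution: y = Ce^(e^x)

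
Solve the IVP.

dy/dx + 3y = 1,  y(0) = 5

General solution: y = 1/3 + Ce^(-3x)
Applying y(0) = 5: C = 5 - 1/3 = 14/3
Particular solution: y = 1/3 + (14/3)e^(-3x)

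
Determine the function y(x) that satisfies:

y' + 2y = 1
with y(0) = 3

General solution: y = 1/2 + Ce^(-2x)
Applying y(0) = 3: C = 3 - 1/2 = 5/2
Particular solution: y = 1/2 + (5/2)e^(-2x)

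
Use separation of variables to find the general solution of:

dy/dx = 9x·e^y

Separating variables and integrating:
-e^(-y) = 9x²/2 + C

General solution: y = -ln(C - 9x²/2)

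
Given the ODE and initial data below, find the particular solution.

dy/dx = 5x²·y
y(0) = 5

General solution: y = Ce^(5x³/3)
Applying IC y(0) = 5:
Particular solution: y = 5e^(5x³/3)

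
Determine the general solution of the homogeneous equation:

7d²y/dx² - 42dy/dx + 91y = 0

Characteristic equation: 7r² - 42r + 91 = 0
Divide by 7: r² - 6r + 13 = 0
Roots: r = 3 ± 2i (complex conjugates)
General solution: y = e^(3x)(C₁cos(2x) + C₂sin(2x))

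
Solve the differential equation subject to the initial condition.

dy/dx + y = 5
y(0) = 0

General solution: y = 5 + Ce^(-x)
Applying y(0) = 0: C = 0 - 5 = -5
Particular solution: y = 5 - 5e^(-x)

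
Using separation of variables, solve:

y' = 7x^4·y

Separating variables and integrating:
ln|y| = 7x^5/5 + C

General solution: y = Ce^(7x^5/5)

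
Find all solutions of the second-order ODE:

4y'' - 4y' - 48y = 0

Characteristic equation: 4r² - 4r - 48 = 0
Divide by 4: r² - r - 12 = 0
Roots: r = 4, -3 (distinct real)
General solution: y = C₁e^(4x) + C₂e^(-3x)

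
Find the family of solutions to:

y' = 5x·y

Separating variables and integrating:
ln|y| = 5x^2/2 + C

General solution: y = Ce^(5x^2/2)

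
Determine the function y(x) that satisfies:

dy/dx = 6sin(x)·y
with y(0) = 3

General solution: y = Ce^(-6cos(x))
Applying IC y(0) = 3:
Particular solution: y = 3e^(6(1-cos(x)))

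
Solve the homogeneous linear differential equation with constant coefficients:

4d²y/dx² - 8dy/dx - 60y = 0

Characteristic equation: 4r² - 8r - 60 = 0
Divide by 4: r² - 2r - 15 = 0
Roots: r = 5, -3 (distinct real)
General solution: y = C₁e^(5x) + C₂e^(-3x)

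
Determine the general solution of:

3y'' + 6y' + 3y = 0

Characteristic equation: 3r² + 6r + 3 = 0
Divide by 3: r² + 2r + 1 = 0
Factored: (r + 1)² = 0
Repeated root: r = -1
General solution: y = (C₁ + C₂x)e^(-x)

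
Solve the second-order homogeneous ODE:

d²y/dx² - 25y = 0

Characteristic equation: r² - 25 = 0
Roots: r = 5, -5 (distinct real)
General solution: y = C₁e^(5x) + C₂e^(-5x)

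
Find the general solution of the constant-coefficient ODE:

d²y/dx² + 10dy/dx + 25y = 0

Characteristic equation: r² + 10r + 25 = 0
Factored: (r + 5)² = 0
Repeated root: r = -5
General solution: y = (C₁ + C₂x)e^(-5x)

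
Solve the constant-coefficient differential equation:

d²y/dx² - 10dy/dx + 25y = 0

Characteristic equation: r² - 10r + 25 = 0
Factored: (r - 5)² = 0
Repeated root: r = 5
General solution: y = (C₁ + C₂x)e^(5x)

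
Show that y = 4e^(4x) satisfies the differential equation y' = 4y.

Verification:
y = 4e^(4x)
y' = 16e^(4x)
4y = 16e^(4x)
y' = 4y ✓

Yes, it is a solution.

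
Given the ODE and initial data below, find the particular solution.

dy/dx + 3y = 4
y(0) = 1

General solution: y = 4/3 + Ce^(-3x)
Applying y(0) = 1: C = 1 - 4/3 = -1/3
Particular solution: y = 4/3 - (1/3)e^(-3x)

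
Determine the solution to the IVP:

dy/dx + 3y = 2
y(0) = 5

General solution: y = 2/3 + Ce^(-3x)
Applying y(0) = 5: C = 5 - 2/3 = 13/3
Particular solution: y = 2/3 + (13/3)e^(-3x)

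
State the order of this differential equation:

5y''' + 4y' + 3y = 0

The order is 3 (highest derivative is of order 3).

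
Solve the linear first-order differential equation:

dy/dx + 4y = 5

Using integrating factor method:

General solution: y = 5/4 + Ce^(-4x)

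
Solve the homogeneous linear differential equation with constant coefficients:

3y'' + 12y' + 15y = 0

Characteristic equation: 3r² + 12r + 15 = 0
Divide by 3: r² + 4r + 5 = 0
Roots: r = -2 ± i (complex conjugates)
General solution: y = e^(-2x)(C₁cos(x) + C₂sin(x))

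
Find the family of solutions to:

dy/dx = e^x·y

Separating variables and integrating:
ln|y| = e^x + C

General solution: y = Ce^(e^x)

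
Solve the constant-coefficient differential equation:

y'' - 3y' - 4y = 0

Characteristic equation: r² - 3r - 4 = 0
Roots: r = 4, -1 (distinct real)
General solution: y = C₁e^(4x) + C₂e^(-x)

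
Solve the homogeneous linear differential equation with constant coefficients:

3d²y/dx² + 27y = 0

Characteristic equation: 3r² + 27 = 0
Divide by 3: r² + 9 = 0
Roots: r = ±3i (complex conjugates)
General solution: y = C₁cos(3x) + C₂sin(3x)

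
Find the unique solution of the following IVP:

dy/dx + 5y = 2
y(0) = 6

General solution: y = 2/5 + Ce^(-5x)
Applying y(0) = 6: C = 6 - 2/5 = 28/5
Particular solution: y = 2/5 + (28/5)e^(-5x)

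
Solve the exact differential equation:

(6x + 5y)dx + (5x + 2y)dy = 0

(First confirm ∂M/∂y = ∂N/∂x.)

Verify exactness: ∂M/∂y = ∂N/∂x ✓
Find F(x,y) such that ∂F/∂x = M, ∂F/∂y = N
Solution: 3x² + 5xy + y² = C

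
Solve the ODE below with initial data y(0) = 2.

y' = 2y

General solution: y = Ce^(2x)
Applying IC y(0) = 2:
Particular solution: y = 2e^(2x)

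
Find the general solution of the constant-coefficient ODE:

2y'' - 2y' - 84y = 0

Characteristic equation: 2r² - 2r - 84 = 0
Divide by 2: r² - r - 42 = 0
Roots: r = 7, -6 (distinct real)
General solution: y = C₁e^(7x) + C₂e^(-6x)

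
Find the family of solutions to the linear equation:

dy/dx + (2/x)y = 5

Using integrating factor method:

General solution: y = (5/3)x + Cx^(-2)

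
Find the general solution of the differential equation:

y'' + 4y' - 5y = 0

Characteristic equation: r² + 4r - 5 = 0
Roots: r = 1, -5 (distinct real)
General solution: y = C₁e^x + C₂e^(-5x)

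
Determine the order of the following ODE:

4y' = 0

The order is 1 (highest derivative is of order 1).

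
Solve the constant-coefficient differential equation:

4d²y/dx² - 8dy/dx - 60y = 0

Characteristic equation: 4r² - 8r - 60 = 0
Divide by 4: r² - 2r - 15 = 0
Roots: r = 5, -3 (distinct real)
General solution: y = C₁e^(5x) + C₂e^(-3x)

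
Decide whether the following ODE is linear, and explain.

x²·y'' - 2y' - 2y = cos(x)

Linear (y and its derivatives appear to the first power only, no products of y terms)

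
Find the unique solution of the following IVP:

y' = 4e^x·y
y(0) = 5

General solution: y = Ce^(4e^x)
Applying IC y(0) = 5:
Particular solution: y = 5e^(4(e^x - 1))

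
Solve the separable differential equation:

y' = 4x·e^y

Separating variables and integrating:
-e^(-y) = 2x² + C

General solution: y = -ln(C - 2x²)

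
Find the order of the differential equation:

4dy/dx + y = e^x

The order is 1 (highest derivative is of order 1).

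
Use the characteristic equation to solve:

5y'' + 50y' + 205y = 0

Characteristic equation: 5r² + 50r + 205 = 0
Divide by 5: r² + 10r + 41 = 0
Roots: r = -5 ± 4i (complex conjugates)
General solution: y = e^(-5x)(C₁cos(4x) + C₂sin(4x))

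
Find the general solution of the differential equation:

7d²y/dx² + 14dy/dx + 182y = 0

Characteristic equation: 7r² + 14r + 182 = 0
Divide by 7: r² + 2r + 26 = 0
Roots: r = -1 ± 5i (complex conjugates)
General solution: y = e^(-x)(C₁cos(5x) + C₂sin(5x))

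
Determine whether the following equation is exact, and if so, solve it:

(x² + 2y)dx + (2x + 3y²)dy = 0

Verify exactness: ∂M/∂y = ∂N/∂x ✓
Find F(x,y) such that ∂F/∂x = M, ∂F/∂y = N
Solution: x³/3 + 2xy + y³ = C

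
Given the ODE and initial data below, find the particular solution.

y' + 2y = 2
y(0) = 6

General solution: y = 1 + Ce^(-2x)
Applying y(0) = 6: C = 6 - 1 = 5
Particular solution: y = 1 + 5e^(-2x)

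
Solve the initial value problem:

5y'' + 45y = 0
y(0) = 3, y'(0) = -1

General solution: y = C₁cos(3x) + C₂sin(3x)
Complex roots r = ±3i
Applying ICs: C₁ = 3, C₂ = -1/3
Particular solution: y = 3cos(3x) - (1/3)sin(3x)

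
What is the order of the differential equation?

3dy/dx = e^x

The order is 1 (highest derivative is of order 1).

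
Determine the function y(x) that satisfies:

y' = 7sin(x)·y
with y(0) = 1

General solution: y = Ce^(-7cos(x))
Applying IC y(0) = 1:
Particular solution: y = e^(7(1-cos(x)))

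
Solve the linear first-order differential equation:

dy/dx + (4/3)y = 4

Using integrating factor method:

General solution: y = 3 + Ce^(-4x/3)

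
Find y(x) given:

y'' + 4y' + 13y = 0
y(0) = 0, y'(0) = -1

General solution: y = e^(-2x)(C₁cos(3x) + C₂sin(3x))
Complex roots r = -2 ± 3i
Applying ICs: C₁ = 0, C₂ = -1/3
Particular solution: y = e^(-2x)(-(1/3)sin(3x))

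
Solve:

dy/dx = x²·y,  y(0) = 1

General solution: y = Ce^(x³/3)
Applying IC y(0) = 1:
Particular solution: y = e^(x³/3)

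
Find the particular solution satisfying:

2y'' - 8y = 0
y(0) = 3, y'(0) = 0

General solution: y = C₁e^(2x) + C₂e^(-2x)
Applying ICs: C₁ = 3/2, C₂ = 3/2
Particular solution: y = (3/2)e^(2x) + (3/2)e^(-2x)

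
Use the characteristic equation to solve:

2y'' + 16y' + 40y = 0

Characteristic equation: 2r² + 16r + 40 = 0
Divide by 2: r² + 8r + 20 = 0
Roots: r = -4 ± 2i (complex conjugates)
General solution: y = e^(-4x)(C₁cos(2x) + C₂sin(2x))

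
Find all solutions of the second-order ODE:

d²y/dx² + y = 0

Characteristic equation: r² + 1 = 0
Roots: r = ±i (complex conjugates)
General solution: y = C₁cos(x) + C₂sin(x)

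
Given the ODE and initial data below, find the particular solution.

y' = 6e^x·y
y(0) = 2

General solution: y = Ce^(6e^x)
Applying IC y(0) = 2:
Particular solution: y = 2e^(6(e^x - 1))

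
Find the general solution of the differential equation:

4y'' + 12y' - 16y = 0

Characteristic equation: 4r² + 12r - 16 = 0
Divide by 4: r² + 3r - 4 = 0
Roots: r = 1, -4 (distinct real)
General solution: y = C₁e^x + C₂e^(-4x)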